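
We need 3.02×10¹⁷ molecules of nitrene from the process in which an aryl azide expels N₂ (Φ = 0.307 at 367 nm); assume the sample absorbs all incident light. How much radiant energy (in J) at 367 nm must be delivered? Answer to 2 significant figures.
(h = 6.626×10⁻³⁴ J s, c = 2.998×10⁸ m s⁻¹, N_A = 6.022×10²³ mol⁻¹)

0.53 J

Product: 3.02×10¹⁷ / 6.022×10²³ = 5.015×10⁻⁷ mol.
Photons that must be absorbed: 5.015×10⁻⁷ / 0.307 = 1.634×10⁻⁶ mol.
Photon energy: hc/λ = 5.413×10⁻¹⁹ J; per mole, 3.260×10⁵ J mol⁻¹.
Energy required: 1.634×10⁻⁶ × 3.260×10⁵ = 0.53 J.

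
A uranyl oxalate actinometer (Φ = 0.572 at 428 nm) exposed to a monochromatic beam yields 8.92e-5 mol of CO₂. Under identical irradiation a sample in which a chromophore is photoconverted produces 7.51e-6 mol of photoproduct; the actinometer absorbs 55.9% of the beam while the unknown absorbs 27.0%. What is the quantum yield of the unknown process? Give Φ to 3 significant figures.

Photons absorbed by the actinometer: 8.92e-5 / 0.572 = 1.559e-4 mol.
Incident flux: 1.559e-4 / 0.559 = 2.789e-4 einstein.
Absorbed by unknown: 0.270 × 2.789e-4 = 7.530e-5 mol.
Φ(unknown) = 7.51e-6 / 7.530e-5 = 0.0997.

Φ = 0.0997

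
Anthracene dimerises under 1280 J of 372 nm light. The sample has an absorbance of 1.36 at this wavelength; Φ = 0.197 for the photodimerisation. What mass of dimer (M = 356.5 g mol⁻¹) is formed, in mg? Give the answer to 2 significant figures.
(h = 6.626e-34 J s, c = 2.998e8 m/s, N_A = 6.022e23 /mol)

270 mg

Photon energy at 372 nm: hc/λ = (6.626e-34)(2.998e8)/(372e-9) = 5.340e-19 J.
Photons incident: 1280 / 5.340e-19 = 2.397e21, i.e. 2.397e21/6.022e23 = 0.003980 mol.
Fraction absorbed: 1 − 10^(−1.36) = 0.9563.
Photons absorbed: 0.9563 × 0.003980 = 0.003806 mol.
Product: Φ × n_abs = 0.197 × 0.003806 = 7.498e-4 mol.
Mass: 7.498e-4 × 356.5 = 0.2673 g = 270 mg.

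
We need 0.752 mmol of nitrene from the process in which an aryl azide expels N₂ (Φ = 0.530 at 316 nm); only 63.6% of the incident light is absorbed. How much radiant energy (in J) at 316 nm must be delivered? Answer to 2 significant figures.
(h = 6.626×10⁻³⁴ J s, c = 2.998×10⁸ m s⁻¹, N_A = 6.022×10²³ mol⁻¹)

Product: 0.752 mmol = 7.52×10⁻⁴ mol.
Photons that must be absorbed: 7.52×10⁻⁴ / 0.530 = 0.001419 mol.
Incident photons needed: 0.001419 / 0.636 = 0.002231 mol.
Photon energy: hc/λ = 6.286×10⁻¹⁹ J; per mole, 3.785×10⁵ J mol⁻¹.
Energy required: 0.002231 × 3.785×10⁵ = 840 J.

840 J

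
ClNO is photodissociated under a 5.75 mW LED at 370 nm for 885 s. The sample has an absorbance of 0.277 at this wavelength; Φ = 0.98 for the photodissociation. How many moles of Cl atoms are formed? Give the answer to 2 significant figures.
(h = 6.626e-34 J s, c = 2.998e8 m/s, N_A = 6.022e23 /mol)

7.3e-6 mol

Photon energy at 370 nm: hc/λ = (6.626e-34)(2.998e8)/(370e-9) = 5.369e-19 J.
Energy delivered: (5.75 mW)(885 s) = 5.089 J.
Photons incident: 5.089 / 5.369e-19 = 9.478e18, i.e. 9.478e18/6.022e23 = 1.574e-5 mol.
Fraction absorbed: 1 − 10^(−0.277) = 0.4716.
Photons absorbed: 0.4716 × 1.574e-5 = 7.423e-6 mol.
Product: Φ × n_abs = 0.98 × 7.423e-6 = 7.275e-6 mol.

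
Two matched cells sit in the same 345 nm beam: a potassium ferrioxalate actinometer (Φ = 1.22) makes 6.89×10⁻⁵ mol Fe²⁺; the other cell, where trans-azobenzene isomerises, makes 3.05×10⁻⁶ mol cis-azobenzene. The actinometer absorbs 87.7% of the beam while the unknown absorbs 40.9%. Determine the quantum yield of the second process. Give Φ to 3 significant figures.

Φ = 0.116

Photons absorbed by the actinometer: 6.89×10⁻⁵ / 1.22 = 5.648×10⁻⁵ mol.
Incident flux: 5.648×10⁻⁵ / 0.877 = 6.440×10⁻⁵ einstein.
Absorbed by unknown: 0.409 × 6.440×10⁻⁵ = 2.634×10⁻⁵ mol.
Φ(unknown) = 3.05×10⁻⁶ / 2.634×10⁻⁵ = 0.116.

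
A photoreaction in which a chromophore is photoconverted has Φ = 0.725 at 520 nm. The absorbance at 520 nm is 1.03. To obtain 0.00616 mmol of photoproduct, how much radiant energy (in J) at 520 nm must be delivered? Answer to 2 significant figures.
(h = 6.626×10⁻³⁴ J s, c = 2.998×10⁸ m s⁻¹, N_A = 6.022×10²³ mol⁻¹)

2.2 J

Product: 0.00616 mmol = 6.16×10⁻⁶ mol.
Photons that must be absorbed: 6.16×10⁻⁶ / 0.725 = 8.497×10⁻⁶ mol.
Fraction absorbed: 1 − 10^(−1.03) = 0.9067.
Incident photons needed: 8.497×10⁻⁶ / 0.9067 = 9.371×10⁻⁶ mol.
Photon energy: hc/λ = 3.820×10⁻¹⁹ J; per mole, 2.300×10⁵ J mol⁻¹.
Energy required: 9.371×10⁻⁶ × 2.300×10⁵ = 2.2 J.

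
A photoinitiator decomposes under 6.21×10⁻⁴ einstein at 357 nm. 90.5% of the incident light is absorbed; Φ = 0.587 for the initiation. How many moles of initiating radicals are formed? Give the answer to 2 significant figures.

Photons absorbed: 0.905 × 6.21×10⁻⁴ = 5.620×10⁻⁴ mol.
Product: Φ × n_abs = 0.587 × 5.620×10⁻⁴ = 3.299×10⁻⁴ mol.

3.3×10⁻⁴ mol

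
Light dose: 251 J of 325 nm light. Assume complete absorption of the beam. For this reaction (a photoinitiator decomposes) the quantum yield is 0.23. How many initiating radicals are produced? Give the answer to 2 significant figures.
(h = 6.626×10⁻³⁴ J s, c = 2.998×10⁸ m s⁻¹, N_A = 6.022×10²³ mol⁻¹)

9.4×10¹⁹ initiating radicals

Photon energy at 325 nm: hc/λ = (6.626×10⁻³⁴)(2.998×10⁸)/(325×10⁻⁹) = 6.112×10⁻¹⁹ J.
Photons incident: 251 / 6.112×10⁻¹⁹ = 4.107×10²⁰, i.e. 4.107×10²⁰/6.022×10²³ = 6.820×10⁻⁴ mol.
Product: Φ × n_abs = 0.23 × 6.820×10⁻⁴ = 1.569×10⁻⁴ mol.
As a count: 1.569×10⁻⁴ × 6.022×10²³ = 9.4×10¹⁹.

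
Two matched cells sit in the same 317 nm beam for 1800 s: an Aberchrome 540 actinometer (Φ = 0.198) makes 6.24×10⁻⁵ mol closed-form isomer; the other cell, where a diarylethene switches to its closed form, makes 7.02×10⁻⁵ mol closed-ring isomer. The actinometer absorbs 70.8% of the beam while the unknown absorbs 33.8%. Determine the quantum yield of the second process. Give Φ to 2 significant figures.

Photons absorbed by the actinometer: 6.24×10⁻⁵ / 0.198 = 3.152×10⁻⁴ mol.
Incident flux: 3.152×10⁻⁴ / 0.708 = 4.452×10⁻⁴ einstein.
Absorbed by unknown: 0.338 × 4.452×10⁻⁴ = 1.505×10⁻⁴ mol.
Φ(unknown) = 7.02×10⁻⁵ / 1.505×10⁻⁴ = 0.47.

Φ = 0.47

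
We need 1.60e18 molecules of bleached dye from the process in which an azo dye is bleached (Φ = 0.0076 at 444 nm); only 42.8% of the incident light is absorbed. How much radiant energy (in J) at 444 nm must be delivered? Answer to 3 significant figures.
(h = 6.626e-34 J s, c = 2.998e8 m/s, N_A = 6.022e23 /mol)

220 J

Product: 1.60e18 / 6.022e23 = 2.657e-6 mol.
Photons that must be absorbed: 2.657e-6 / 0.0076 = 3.496e-4 mol.
Incident photons needed: 3.496e-4 / 0.428 = 8.168e-4 mol.
Photon energy: hc/λ = 4.474e-19 J; per mole, 2.694e5 J mol⁻¹.
Energy required: 8.168e-4 × 2.694e5 = 220 J.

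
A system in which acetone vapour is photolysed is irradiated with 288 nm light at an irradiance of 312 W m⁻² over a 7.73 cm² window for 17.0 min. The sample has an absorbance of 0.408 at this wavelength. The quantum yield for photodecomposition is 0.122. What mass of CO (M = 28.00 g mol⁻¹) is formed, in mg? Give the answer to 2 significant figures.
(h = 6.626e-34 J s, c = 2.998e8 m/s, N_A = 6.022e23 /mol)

Photon energy at 288 nm: hc/λ = (6.626e-34)(2.998e8)/(288e-9) = 6.897e-19 J.
Energy delivered: (312 W m⁻²)(7.73e-4 m²)(1020 s) = 246.0 J.
Photons incident: 246.0 / 6.897e-19 = 3.567e20, i.e. 3.567e20/6.022e23 = 5.923e-4 mol.
Fraction absorbed: 1 − 10^(−0.408) = 0.6092.
Photons absorbed: 0.6092 × 5.923e-4 = 3.608e-4 mol.
Product: Φ × n_abs = 0.122 × 3.608e-4 = 4.402e-5 mol.
Mass: 4.402e-5 × 28.00 = 0.001233 g = 1.2 mg.

1.2 mg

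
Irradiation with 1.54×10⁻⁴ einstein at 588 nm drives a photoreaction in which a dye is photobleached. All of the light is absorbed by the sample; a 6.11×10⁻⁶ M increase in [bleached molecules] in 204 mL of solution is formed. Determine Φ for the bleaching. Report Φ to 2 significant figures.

Φ = 0.0081

Product: (6.11×10⁻⁶ M)(0.204 L) = 1.246×10⁻⁶ mol.
Φ = 1.246×10⁻⁶ mol / 1.54×10⁻⁴ mol photons = 0.0081.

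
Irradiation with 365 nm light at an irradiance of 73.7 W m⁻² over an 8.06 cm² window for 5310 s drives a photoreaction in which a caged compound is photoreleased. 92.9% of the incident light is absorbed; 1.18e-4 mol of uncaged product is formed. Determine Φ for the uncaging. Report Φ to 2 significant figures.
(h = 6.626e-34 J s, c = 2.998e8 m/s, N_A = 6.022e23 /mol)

Φ = 0.13

Photon energy at 365 nm: hc/λ = (6.626e-34)(2.998e8)/(365e-9) = 5.442e-19 J.
Energy delivered: (73.7 W m⁻²)(8.06e-4 m²)(5310 s) = 315.4 J.
Photons incident: 315.4 / 5.442e-19 = 5.796e20, i.e. 5.796e20/6.022e23 = 9.625e-4 mol.
Photons absorbed: 0.929 × 9.625e-4 = 8.942e-4 mol.
Φ = 1.18e-4 mol / 8.942e-4 mol photons = 0.13.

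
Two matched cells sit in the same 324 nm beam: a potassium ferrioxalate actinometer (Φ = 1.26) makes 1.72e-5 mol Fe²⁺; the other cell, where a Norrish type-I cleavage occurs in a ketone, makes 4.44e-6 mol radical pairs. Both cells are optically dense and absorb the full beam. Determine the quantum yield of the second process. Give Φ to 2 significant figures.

Φ = 0.33

Photons absorbed by the actinometer: 1.72e-5 / 1.26 = 1.365e-5 mol.
Φ(unknown) = 4.44e-6 / 1.365e-5 = 0.33.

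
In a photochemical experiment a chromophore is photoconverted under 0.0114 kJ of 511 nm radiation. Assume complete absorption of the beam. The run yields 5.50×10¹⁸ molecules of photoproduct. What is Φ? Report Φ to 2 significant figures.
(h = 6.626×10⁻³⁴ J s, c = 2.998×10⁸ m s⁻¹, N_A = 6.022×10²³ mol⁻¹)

Product: 5.50×10¹⁸ / 6.022×10²³ = 9.133×10⁻⁶ mol.
Photon energy at 511 nm: hc/λ = (6.626×10⁻³⁴)(2.998×10⁸)/(511×10⁻⁹) = 3.887×10⁻¹⁹ J.
Incident energy: 0.0114 kJ = 11.4 J.
Photons incident: 11.4 / 3.887×10⁻¹⁹ = 2.933×10¹⁹, i.e. 2.933×10¹⁹/6.022×10²³ = 4.870×10⁻⁵ mol.
Φ = 9.133×10⁻⁶ mol / 4.870×10⁻⁵ mol photons = 0.19.

Φ = 0.19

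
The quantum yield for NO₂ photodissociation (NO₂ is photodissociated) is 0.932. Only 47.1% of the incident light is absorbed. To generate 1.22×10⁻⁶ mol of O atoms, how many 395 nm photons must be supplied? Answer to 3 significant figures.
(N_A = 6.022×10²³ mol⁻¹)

Photons that must be absorbed: 1.22×10⁻⁶ / 0.932 = 1.309×10⁻⁶ mol.
Incident photons needed: 1.309×10⁻⁶ / 0.471 = 2.779×10⁻⁶ mol.
Photon count: 2.779×10⁻⁶ × 6.022×10²³ = 1.67×10¹⁸.

1.67×10¹⁸ photons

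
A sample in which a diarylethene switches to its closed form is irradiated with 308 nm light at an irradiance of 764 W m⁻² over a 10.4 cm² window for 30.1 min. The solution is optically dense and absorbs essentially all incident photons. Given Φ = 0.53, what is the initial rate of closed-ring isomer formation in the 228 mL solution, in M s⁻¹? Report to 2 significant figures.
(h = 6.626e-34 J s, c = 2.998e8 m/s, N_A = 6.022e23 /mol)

4.8e-6 M s⁻¹

Photon energy at 308 nm: hc/λ = (6.626e-34)(2.998e8)/(308e-9) = 6.450e-19 J.
Energy delivered: (764 W m⁻²)(10.4e-4 m²)(1806 s) = 1435 J.
Photons incident: 1435 / 6.450e-19 = 2.225e21, i.e. 2.225e21/6.022e23 = 0.003695 mol.
Product formed: 0.53 × 0.003695 = 0.001958 mol.
Rate: 0.001958 mol / (1806 s × 0.228 L) = 4.8e-6 M s⁻¹.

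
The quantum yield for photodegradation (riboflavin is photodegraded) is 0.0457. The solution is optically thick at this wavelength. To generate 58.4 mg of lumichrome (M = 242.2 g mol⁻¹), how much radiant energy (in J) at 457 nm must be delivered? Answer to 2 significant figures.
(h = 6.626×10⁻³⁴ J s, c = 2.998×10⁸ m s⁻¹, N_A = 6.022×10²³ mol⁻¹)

Product: 58.4 mg / 242.2 g mol⁻¹ = 2.411×10⁻⁴ mol.
Photons that must be absorbed: 2.411×10⁻⁴ / 0.0457 = 0.005276 mol.
Photon energy: hc/λ = 4.347×10⁻¹⁹ J; per mole, 2.618×10⁵ J mol⁻¹.
Energy required: 0.005276 × 2.618×10⁵ = 1400 J.

1400 J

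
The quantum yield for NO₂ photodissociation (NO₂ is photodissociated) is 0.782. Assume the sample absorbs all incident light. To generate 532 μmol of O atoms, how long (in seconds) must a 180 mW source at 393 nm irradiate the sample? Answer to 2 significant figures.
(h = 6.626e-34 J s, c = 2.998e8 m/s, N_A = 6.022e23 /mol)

Product: 532 μmol = 5.32e-4 mol.
Photons that must be absorbed: 5.32e-4 / 0.782 = 6.803e-4 mol.
Photon energy: hc/λ = 5.055e-19 J; per mole, 3.044e5 J mol⁻¹.
Energy required: 6.803e-4 × 3.044e5 = 207.1 J.
Time: 207.1 J / 0.18 W = 1200 s.

t ≈ 1200 s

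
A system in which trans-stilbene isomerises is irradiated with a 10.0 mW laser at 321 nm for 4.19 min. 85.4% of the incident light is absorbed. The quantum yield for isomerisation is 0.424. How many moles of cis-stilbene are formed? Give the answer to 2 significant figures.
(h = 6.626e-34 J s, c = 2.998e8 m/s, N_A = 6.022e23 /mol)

Photon energy at 321 nm: hc/λ = (6.626e-34)(2.998e8)/(321e-9) = 6.188e-19 J.
Energy delivered: (10.0 mW)(251.4 s) = 2.514 J.
Photons incident: 2.514 / 6.188e-19 = 4.063e18, i.e. 4.063e18/6.022e23 = 6.747e-6 mol.
Photons absorbed: 0.854 × 6.747e-6 = 5.762e-6 mol.
Product: Φ × n_abs = 0.424 × 5.762e-6 = 2.443e-6 mol.

2.4e-6 mol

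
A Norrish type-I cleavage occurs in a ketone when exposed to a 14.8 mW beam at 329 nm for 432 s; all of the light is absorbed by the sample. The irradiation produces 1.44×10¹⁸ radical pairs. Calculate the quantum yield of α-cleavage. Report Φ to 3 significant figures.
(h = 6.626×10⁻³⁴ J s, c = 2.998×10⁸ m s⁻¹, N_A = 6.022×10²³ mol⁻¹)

Product: 1.44×10¹⁸ / 6.022×10²³ = 2.391×10⁻⁶ mol.
Photon energy at 329 nm: hc/λ = (6.626×10⁻³⁴)(2.998×10⁸)/(329×10⁻⁹) = 6.038×10⁻¹⁹ J.
Energy delivered: (14.8 mW)(432 s) = 6.394 J.
Photons incident: 6.394 / 6.038×10⁻¹⁹ = 1.059×10¹⁹, i.e. 1.059×10¹⁹/6.022×10²³ = 1.759×10⁻⁵ mol.
Φ = 2.391×10⁻⁶ mol / 1.759×10⁻⁵ mol photons = 0.136.

Φ = 0.136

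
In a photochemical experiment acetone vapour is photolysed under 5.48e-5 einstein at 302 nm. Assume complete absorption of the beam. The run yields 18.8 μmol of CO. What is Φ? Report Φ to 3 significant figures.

Φ = 0.343

Product: 18.8 μmol = 1.88e-5 mol.
Φ = 1.88e-5 mol / 5.48e-5 mol photons = 0.343.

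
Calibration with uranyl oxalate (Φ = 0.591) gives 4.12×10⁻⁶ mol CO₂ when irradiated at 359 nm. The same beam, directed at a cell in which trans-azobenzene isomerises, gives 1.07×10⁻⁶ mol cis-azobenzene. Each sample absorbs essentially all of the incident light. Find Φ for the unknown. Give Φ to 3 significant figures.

Φ = 0.153

Photons absorbed by the actinometer: 4.12×10⁻⁶ / 0.591 = 6.971×10⁻⁶ mol.
Φ(unknown) = 1.07×10⁻⁶ / 6.971×10⁻⁶ = 0.153.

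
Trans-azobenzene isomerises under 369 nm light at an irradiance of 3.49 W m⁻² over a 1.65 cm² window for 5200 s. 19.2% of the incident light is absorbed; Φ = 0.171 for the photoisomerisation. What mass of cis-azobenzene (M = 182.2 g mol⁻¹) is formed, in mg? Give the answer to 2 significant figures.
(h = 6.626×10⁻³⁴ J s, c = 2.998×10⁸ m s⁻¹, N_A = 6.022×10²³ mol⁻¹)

0.055 mg

Photon energy at 369 nm: hc/λ = (6.626×10⁻³⁴)(2.998×10⁸)/(369×10⁻⁹) = 5.383×10⁻¹⁹ J.
Energy delivered: (3.49 W m⁻²)(1.65×10⁻⁴ m²)(5200 s) = 2.994 J.
Photons incident: 2.994 / 5.383×10⁻¹⁹ = 5.562×10¹⁸, i.e. 5.562×10¹⁸/6.022×10²³ = 9.236×10⁻⁶ mol.
Photons absorbed: 0.192 × 9.236×10⁻⁶ = 1.773×10⁻⁶ mol.
Product: Φ × n_abs = 0.171 × 1.773×10⁻⁶ = 3.032×10⁻⁷ mol.
Mass: 3.032×10⁻⁷ × 182.2 = 5.524×10⁻⁵ g = 0.055 mg.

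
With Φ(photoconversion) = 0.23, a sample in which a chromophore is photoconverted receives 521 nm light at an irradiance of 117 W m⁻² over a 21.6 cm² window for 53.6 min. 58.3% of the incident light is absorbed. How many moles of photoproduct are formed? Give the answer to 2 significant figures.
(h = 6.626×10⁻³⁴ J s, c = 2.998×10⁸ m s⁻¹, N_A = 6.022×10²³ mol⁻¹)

Photon energy at 521 nm: hc/λ = (6.626×10⁻³⁴)(2.998×10⁸)/(521×10⁻⁹) = 3.813×10⁻¹⁹ J.
Energy delivered: (117 W m⁻²)(21.6×10⁻⁴ m²)(3216 s) = 812.7 J.
Photons incident: 812.7 / 3.813×10⁻¹⁹ = 2.131×10²¹, i.e. 2.131×10²¹/6.022×10²³ = 0.003539 mol.
Photons absorbed: 0.583 × 0.003539 = 0.002063 mol.
Product: Φ × n_abs = 0.23 × 0.002063 = 4.745×10⁻⁴ mol.

4.7×10⁻⁴ mol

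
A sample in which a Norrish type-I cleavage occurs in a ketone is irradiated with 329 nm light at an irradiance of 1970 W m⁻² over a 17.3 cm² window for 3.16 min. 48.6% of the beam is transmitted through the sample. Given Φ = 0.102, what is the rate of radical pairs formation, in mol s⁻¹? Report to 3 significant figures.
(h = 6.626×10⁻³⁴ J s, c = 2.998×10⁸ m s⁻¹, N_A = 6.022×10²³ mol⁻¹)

4.91×10⁻⁷ mol s⁻¹

Photon energy at 329 nm: hc/λ = (6.626×10⁻³⁴)(2.998×10⁸)/(329×10⁻⁹) = 6.038×10⁻¹⁹ J.
Energy delivered: (1970 W m⁻²)(17.3×10⁻⁴ m²)(189.6 s) = 646.2 J.
Photons incident: 646.2 / 6.038×10⁻¹⁹ = 1.070×10²¹, i.e. 1.070×10²¹/6.022×10²³ = 0.001777 mol.
Fraction absorbed: 1 − 48.6/100 = 0.5140.
Photons absorbed: 0.5140 × 0.001777 = 9.134×10⁻⁴ mol.
Product formed: 0.102 × 9.134×10⁻⁴ = 9.317×10⁻⁵ mol.
Rate: 9.317×10⁻⁵ / 189.6 s = 4.91×10⁻⁷ mol s⁻¹.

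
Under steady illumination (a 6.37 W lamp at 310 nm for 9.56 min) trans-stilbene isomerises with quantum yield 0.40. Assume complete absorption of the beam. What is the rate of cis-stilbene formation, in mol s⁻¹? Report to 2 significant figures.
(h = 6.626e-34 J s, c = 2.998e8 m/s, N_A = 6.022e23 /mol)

6.6e-6 mol s⁻¹

Photon energy at 310 nm: hc/λ = (6.626e-34)(2.998e8)/(310e-9) = 6.408e-19 J.
Energy delivered: (6.37 W)(573.6 s) = 3654 J.
Photons incident: 3654 / 6.408e-19 = 5.702e21, i.e. 5.702e21/6.022e23 = 0.009469 mol.
Product formed: 0.40 × 0.009469 = 0.003788 mol.
Rate: 0.003788 / 573.6 s = 6.6e-6 mol s⁻¹.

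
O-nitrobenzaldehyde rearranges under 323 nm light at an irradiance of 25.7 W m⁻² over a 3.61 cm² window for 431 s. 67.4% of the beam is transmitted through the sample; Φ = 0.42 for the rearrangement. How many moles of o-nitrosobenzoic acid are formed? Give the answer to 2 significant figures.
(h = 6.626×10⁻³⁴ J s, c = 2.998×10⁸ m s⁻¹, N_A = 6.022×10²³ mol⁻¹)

Photon energy at 323 nm: hc/λ = (6.626×10⁻³⁴)(2.998×10⁸)/(323×10⁻⁹) = 6.150×10⁻¹⁹ J.
Energy delivered: (25.7 W m⁻²)(3.61×10⁻⁴ m²)(431 s) = 3.999 J.
Photons incident: 3.999 / 6.150×10⁻¹⁹ = 6.502×10¹⁸, i.e. 6.502×10¹⁸/6.022×10²³ = 1.080×10⁻⁵ mol.
Fraction absorbed: 1 − 67.4/100 = 0.3260.
Photons absorbed: 0.3260 × 1.080×10⁻⁵ = 3.521×10⁻⁶ mol.
Product: Φ × n_abs = 0.42 × 3.521×10⁻⁶ = 1.479×10⁻⁶ mol.

1.5×10⁻⁶ mol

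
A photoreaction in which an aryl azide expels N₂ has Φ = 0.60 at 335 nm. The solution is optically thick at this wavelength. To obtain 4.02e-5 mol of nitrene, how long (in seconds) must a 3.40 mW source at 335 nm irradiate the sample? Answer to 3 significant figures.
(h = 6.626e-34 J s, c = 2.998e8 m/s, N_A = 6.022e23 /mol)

Photons that must be absorbed: 4.02e-5 / 0.60 = 6.700e-5 mol.
Photon energy: hc/λ = 5.930e-19 J; per mole, 3.571e5 J mol⁻¹.
Energy required: 6.700e-5 × 3.571e5 = 23.93 J.
Time: 23.93 J / 0.0034 W = 7040 s.

t ≈ 7040 s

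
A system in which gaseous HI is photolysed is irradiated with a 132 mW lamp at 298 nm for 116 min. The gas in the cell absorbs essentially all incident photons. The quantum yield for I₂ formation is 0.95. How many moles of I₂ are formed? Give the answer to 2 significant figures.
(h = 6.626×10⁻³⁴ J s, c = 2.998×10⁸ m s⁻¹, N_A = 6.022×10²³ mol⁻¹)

Photon energy at 298 nm: hc/λ = (6.626×10⁻³⁴)(2.998×10⁸)/(298×10⁻⁹) = 6.666×10⁻¹⁹ J.
Energy delivered: (132 mW)(6960 s) = 918.7 J.
Photons incident: 918.7 / 6.666×10⁻¹⁹ = 1.378×10²¹, i.e. 1.378×10²¹/6.022×10²³ = 0.002288 mol.
Product: Φ × n_abs = 0.95 × 0.002288 = 0.002174 mol.

0.0022 mol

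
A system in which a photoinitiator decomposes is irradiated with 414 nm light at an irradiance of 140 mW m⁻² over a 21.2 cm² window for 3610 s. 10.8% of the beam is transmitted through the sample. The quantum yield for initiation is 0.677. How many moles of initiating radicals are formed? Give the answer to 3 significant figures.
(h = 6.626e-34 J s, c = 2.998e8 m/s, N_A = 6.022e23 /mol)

Photon energy at 414 nm: hc/λ = (6.626e-34)(2.998e8)/(414e-9) = 4.798e-19 J.
Energy delivered: (140 mW m⁻²)(21.2e-4 m²)(3610 s) = 1.071 J.
Photons incident: 1.071 / 4.798e-19 = 2.232e18, i.e. 2.232e18/6.022e23 = 3.706e-6 mol.
Fraction absorbed: 1 − 10.8/100 = 0.8920.
Photons absorbed: 0.8920 × 3.706e-6 = 3.306e-6 mol.
Product: Φ × n_abs = 0.677 × 3.306e-6 = 2.238e-6 mol.

2.24e-6 mol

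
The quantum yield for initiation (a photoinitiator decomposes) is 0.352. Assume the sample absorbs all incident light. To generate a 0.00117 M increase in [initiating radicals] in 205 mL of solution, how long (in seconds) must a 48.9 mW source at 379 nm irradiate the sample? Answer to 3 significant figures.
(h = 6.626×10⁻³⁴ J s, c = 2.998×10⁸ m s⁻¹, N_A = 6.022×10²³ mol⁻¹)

Product: (0.00117 M)(0.205 L) = 2.399×10⁻⁴ mol.
Photons that must be absorbed: 2.399×10⁻⁴ / 0.352 = 6.815×10⁻⁴ mol.
Photon energy: hc/λ = 5.241×10⁻¹⁹ J; per mole, 3.156×10⁵ J mol⁻¹.
Energy required: 6.815×10⁻⁴ × 3.156×10⁵ = 215.1 J.
Time: 215.1 J / 0.0489 W = 4400 s.

t ≈ 4400 s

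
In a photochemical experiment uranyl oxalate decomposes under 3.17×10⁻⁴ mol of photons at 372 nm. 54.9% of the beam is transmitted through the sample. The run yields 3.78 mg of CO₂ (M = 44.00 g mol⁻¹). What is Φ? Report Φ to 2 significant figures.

Φ = 0.60

Product: 3.78 mg / 44.00 g mol⁻¹ = 8.591×10⁻⁵ mol.
Fraction absorbed: 1 − 54.9/100 = 0.4510.
Photons absorbed: 0.4510 × 3.17×10⁻⁴ = 1.430×10⁻⁴ mol.
Φ = 8.591×10⁻⁵ mol / 1.430×10⁻⁴ mol photons = 0.60.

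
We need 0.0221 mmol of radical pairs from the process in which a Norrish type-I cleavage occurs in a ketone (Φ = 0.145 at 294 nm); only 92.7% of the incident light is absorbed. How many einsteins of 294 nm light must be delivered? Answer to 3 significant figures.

Product: 0.0221 mmol = 2.21e-5 mol.
Photons that must be absorbed: 2.21e-5 / 0.145 = 1.524e-4 mol.
Incident photons needed: 1.524e-4 / 0.927 = 1.644e-4 mol.

1.64e-4 einstein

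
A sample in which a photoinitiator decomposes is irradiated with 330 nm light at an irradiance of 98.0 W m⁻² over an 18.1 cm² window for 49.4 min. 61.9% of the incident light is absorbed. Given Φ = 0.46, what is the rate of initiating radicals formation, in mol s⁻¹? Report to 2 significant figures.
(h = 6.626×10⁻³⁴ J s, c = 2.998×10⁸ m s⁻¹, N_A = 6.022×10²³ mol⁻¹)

Photon energy at 330 nm: hc/λ = (6.626×10⁻³⁴)(2.998×10⁸)/(330×10⁻⁹) = 6.020×10⁻¹⁹ J.
Energy delivered: (98.0 W m⁻²)(18.1×10⁻⁴ m²)(2964 s) = 525.8 J.
Photons incident: 525.8 / 6.020×10⁻¹⁹ = 8.734×10²⁰, i.e. 8.734×10²⁰/6.022×10²³ = 0.001450 mol.
Photons absorbed: 0.619 × 0.001450 = 8.975×10⁻⁴ mol.
Product formed: 0.46 × 8.975×10⁻⁴ = 4.129×10⁻⁴ mol.
Rate: 4.129×10⁻⁴ / 2964 s = 1.4×10⁻⁷ mol s⁻¹.

1.4×10⁻⁷ mol s⁻¹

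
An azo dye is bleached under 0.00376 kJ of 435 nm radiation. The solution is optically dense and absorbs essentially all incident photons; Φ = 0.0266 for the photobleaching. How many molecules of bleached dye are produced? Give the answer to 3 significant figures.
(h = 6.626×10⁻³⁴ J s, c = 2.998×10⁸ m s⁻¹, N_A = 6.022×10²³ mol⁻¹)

2.19×10¹⁷ molecules

Photon energy at 435 nm: hc/λ = (6.626×10⁻³⁴)(2.998×10⁸)/(435×10⁻⁹) = 4.567×10⁻¹⁹ J.
Incident energy: 0.00376 kJ = 3.76 J.
Photons incident: 3.76 / 4.567×10⁻¹⁹ = 8.233×10¹⁸, i.e. 8.233×10¹⁸/6.022×10²³ = 1.367×10⁻⁵ mol.
Product: Φ × n_abs = 0.0266 × 1.367×10⁻⁵ = 3.636×10⁻⁷ mol.
As a count: 3.636×10⁻⁷ × 6.022×10²³ = 2.19×10¹⁷.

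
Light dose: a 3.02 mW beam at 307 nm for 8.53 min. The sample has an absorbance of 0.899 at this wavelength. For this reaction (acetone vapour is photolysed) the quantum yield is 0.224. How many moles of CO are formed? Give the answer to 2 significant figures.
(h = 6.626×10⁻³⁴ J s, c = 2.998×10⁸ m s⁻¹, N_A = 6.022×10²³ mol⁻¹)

7.8×10⁻⁷ mol

Photon energy at 307 nm: hc/λ = (6.626×10⁻³⁴)(2.998×10⁸)/(307×10⁻⁹) = 6.471×10⁻¹⁹ J.
Energy delivered: (3.02 mW)(511.8 s) = 1.546 J.
Photons incident: 1.546 / 6.471×10⁻¹⁹ = 2.389×10¹⁸, i.e. 2.389×10¹⁸/6.022×10²³ = 3.967×10⁻⁶ mol.
Fraction absorbed: 1 − 10^(−0.899) = 0.8738.
Photons absorbed: 0.8738 × 3.967×10⁻⁶ = 3.466×10⁻⁶ mol.
Product: Φ × n_abs = 0.224 × 3.466×10⁻⁶ = 7.764×10⁻⁷ mol.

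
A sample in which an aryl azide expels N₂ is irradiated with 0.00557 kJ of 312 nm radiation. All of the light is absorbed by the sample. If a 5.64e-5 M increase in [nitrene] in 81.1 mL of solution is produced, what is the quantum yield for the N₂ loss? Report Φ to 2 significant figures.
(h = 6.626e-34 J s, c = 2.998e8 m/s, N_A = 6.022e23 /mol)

Φ = 0.31

Product: (5.64e-5 M)(0.0811 L) = 4.574e-6 mol.
Photon energy at 312 nm: hc/λ = (6.626e-34)(2.998e8)/(312e-9) = 6.367e-19 J.
Incident energy: 0.00557 kJ = 5.57 J.
Photons incident: 5.57 / 6.367e-19 = 8.748e18, i.e. 8.748e18/6.022e23 = 1.453e-5 mol.
Φ = 4.574e-6 mol / 1.453e-5 mol photons = 0.31.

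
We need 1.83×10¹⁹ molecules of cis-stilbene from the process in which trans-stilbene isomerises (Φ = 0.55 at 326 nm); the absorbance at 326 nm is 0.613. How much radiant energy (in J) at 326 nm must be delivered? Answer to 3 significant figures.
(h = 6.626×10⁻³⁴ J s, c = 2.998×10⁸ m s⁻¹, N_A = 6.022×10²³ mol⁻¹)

26.8 J

Product: 1.83×10¹⁹ / 6.022×10²³ = 3.039×10⁻⁵ mol.
Photons that must be absorbed: 3.039×10⁻⁵ / 0.55 = 5.525×10⁻⁵ mol.
Fraction absorbed: 1 − 10^(−0.613) = 0.7562.
Incident photons needed: 5.525×10⁻⁵ / 0.7562 = 7.306×10⁻⁵ mol.
Photon energy: hc/λ = 6.093×10⁻¹⁹ J; per mole, 3.669×10⁵ J mol⁻¹.
Energy required: 7.306×10⁻⁵ × 3.669×10⁵ = 26.8 J.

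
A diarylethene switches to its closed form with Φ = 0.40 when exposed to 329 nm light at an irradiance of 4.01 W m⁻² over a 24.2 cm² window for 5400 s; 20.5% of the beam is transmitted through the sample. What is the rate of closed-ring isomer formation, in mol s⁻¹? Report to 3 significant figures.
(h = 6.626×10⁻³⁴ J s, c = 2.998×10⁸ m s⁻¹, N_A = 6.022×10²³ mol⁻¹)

8.49×10⁻⁹ mol s⁻¹

Photon energy at 329 nm: hc/λ = (6.626×10⁻³⁴)(2.998×10⁸)/(329×10⁻⁹) = 6.038×10⁻¹⁹ J.
Energy delivered: (4.01 W m⁻²)(24.2×10⁻⁴ m²)(5400 s) = 52.40 J.
Photons incident: 52.40 / 6.038×10⁻¹⁹ = 8.678×10¹⁹, i.e. 8.678×10¹⁹/6.022×10²³ = 1.441×10⁻⁴ mol.
Fraction absorbed: 1 − 20.5/100 = 0.7950.
Photons absorbed: 0.7950 × 1.441×10⁻⁴ = 1.146×10⁻⁴ mol.
Product formed: 0.40 × 1.146×10⁻⁴ = 4.584×10⁻⁵ mol.
Rate: 4.584×10⁻⁵ / 5400 s = 8.49×10⁻⁹ mol s⁻¹.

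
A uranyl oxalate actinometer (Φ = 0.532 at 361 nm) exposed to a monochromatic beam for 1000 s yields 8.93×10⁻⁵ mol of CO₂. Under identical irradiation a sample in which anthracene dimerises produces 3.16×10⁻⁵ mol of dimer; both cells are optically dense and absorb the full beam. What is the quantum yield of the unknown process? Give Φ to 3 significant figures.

Φ = 0.188

Photons absorbed by the actinometer: 8.93×10⁻⁵ / 0.532 = 1.679×10⁻⁴ mol.
Φ(unknown) = 3.16×10⁻⁵ / 1.679×10⁻⁴ = 0.188.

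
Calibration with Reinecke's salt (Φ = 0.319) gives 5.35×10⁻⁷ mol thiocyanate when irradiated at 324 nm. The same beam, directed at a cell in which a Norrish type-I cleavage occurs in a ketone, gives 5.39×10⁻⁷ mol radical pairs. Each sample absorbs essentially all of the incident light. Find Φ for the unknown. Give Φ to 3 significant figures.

Photons absorbed by the actinometer: 5.35×10⁻⁷ / 0.319 = 1.677×10⁻⁶ mol.
Φ(unknown) = 5.39×10⁻⁷ / 1.677×10⁻⁶ = 0.321.

Φ = 0.321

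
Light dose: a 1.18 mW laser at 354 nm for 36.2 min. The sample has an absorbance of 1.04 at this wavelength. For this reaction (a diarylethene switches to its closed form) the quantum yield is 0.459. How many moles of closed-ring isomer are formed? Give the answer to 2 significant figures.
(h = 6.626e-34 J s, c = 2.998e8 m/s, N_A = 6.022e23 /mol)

3.2e-6 mol

Photon energy at 354 nm: hc/λ = (6.626e-34)(2.998e8)/(354e-9) = 5.612e-19 J.
Energy delivered: (1.18 mW)(2172 s) = 2.563 J.
Photons incident: 2.563 / 5.612e-19 = 4.567e18, i.e. 4.567e18/6.022e23 = 7.584e-6 mol.
Fraction absorbed: 1 − 10^(−1.04) = 0.9088.
Photons absorbed: 0.9088 × 7.584e-6 = 6.892e-6 mol.
Product: Φ × n_abs = 0.459 × 6.892e-6 = 3.163e-6 mol.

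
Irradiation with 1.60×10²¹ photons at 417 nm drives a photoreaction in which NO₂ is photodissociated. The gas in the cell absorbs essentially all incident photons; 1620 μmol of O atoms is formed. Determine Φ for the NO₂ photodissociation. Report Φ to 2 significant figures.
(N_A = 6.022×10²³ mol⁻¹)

Product: 1620 μmol = 0.00162 mol.
Moles of photons: 1.60×10²¹ / 6.022×10²³ = 0.002657 mol.
Φ = 0.00162 mol / 0.002657 mol photons = 0.61.

Φ = 0.61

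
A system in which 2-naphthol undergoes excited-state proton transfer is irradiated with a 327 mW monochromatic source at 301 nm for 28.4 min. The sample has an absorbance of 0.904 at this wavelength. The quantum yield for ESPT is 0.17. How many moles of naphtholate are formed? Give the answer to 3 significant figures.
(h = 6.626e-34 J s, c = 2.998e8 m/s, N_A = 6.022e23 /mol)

Photon energy at 301 nm: hc/λ = (6.626e-34)(2.998e8)/(301e-9) = 6.600e-19 J.
Energy delivered: (327 mW)(1704 s) = 557.2 J.
Photons incident: 557.2 / 6.600e-19 = 8.442e20, i.e. 8.442e20/6.022e23 = 0.001402 mol.
Fraction absorbed: 1 − 10^(−0.904) = 0.8753.
Photons absorbed: 0.8753 × 0.001402 = 0.001227 mol.
Product: Φ × n_abs = 0.17 × 0.001227 = 2.086e-4 mol.

2.09e-4 mol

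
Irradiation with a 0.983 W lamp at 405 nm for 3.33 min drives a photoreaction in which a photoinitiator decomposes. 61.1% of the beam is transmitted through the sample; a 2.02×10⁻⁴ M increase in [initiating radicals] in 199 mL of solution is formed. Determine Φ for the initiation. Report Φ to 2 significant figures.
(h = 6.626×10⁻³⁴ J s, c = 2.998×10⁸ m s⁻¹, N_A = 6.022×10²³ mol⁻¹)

Φ = 0.16

Product: (2.02×10⁻⁴ M)(0.199 L) = 4.020×10⁻⁵ mol.
Photon energy at 405 nm: hc/λ = (6.626×10⁻³⁴)(2.998×10⁸)/(405×10⁻⁹) = 4.905×10⁻¹⁹ J.
Energy delivered: (0.983 W)(199.8 s) = 196.4 J.
Photons incident: 196.4 / 4.905×10⁻¹⁹ = 4.004×10²⁰, i.e. 4.004×10²⁰/6.022×10²³ = 6.649×10⁻⁴ mol.
Fraction absorbed: 1 − 61.1/100 = 0.3890.
Photons absorbed: 0.3890 × 6.649×10⁻⁴ = 2.586×10⁻⁴ mol.
Φ = 4.020×10⁻⁵ mol / 2.586×10⁻⁴ mol photons = 0.16.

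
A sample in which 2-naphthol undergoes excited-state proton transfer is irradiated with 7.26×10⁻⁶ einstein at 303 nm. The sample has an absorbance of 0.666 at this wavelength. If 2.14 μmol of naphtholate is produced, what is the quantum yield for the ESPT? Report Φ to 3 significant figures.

Φ = 0.376

Product: 2.14 μmol = 2.14×10⁻⁶ mol.
Fraction absorbed: 1 − 10^(−0.666) = 0.7842.
Photons absorbed: 0.7842 × 7.26×10⁻⁶ = 5.693×10⁻⁶ mol.
Φ = 2.14×10⁻⁶ mol / 5.693×10⁻⁶ mol photons = 0.376.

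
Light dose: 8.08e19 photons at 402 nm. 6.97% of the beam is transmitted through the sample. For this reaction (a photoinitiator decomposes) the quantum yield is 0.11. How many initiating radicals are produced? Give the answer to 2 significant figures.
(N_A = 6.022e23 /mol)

Moles of photons: 8.08e19 / 6.022e23 = 1.342e-4 mol.
Fraction absorbed: 1 − 6.97/100 = 0.9303.
Photons absorbed: 0.9303 × 1.342e-4 = 1.248e-4 mol.
Product: Φ × n_abs = 0.11 × 1.248e-4 = 1.373e-5 mol.
As a count: 1.373e-5 × 6.022e23 = 8.3e18.

8.3e18 initiating radicals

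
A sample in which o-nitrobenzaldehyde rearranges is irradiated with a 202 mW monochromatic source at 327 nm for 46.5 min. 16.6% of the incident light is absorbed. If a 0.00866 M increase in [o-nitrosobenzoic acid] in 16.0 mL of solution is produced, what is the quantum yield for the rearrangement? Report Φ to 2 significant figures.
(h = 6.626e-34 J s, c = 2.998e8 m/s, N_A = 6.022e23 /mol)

Φ = 0.54

Product: (0.00866 M)(0.016 L) = 1.386e-4 mol.
Photon energy at 327 nm: hc/λ = (6.626e-34)(2.998e8)/(327e-9) = 6.075e-19 J.
Energy delivered: (202 mW)(2790 s) = 563.6 J.
Photons incident: 563.6 / 6.075e-19 = 9.277e20, i.e. 9.277e20/6.022e23 = 0.001541 mol.
Photons absorbed: 0.166 × 0.001541 = 2.558e-4 mol.
Φ = 1.386e-4 mol / 2.558e-4 mol photons = 0.54.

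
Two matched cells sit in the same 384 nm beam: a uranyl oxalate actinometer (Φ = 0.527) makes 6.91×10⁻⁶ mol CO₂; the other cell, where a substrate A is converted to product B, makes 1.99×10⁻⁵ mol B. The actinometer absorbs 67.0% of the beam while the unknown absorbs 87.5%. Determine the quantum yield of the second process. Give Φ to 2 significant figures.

Photons absorbed by the actinometer: 6.91×10⁻⁶ / 0.527 = 1.311×10⁻⁵ mol.
Incident flux: 1.311×10⁻⁵ / 0.670 = 1.957×10⁻⁵ einstein.
Absorbed by unknown: 0.875 × 1.957×10⁻⁵ = 1.712×10⁻⁵ mol.
Φ(unknown) = 1.99×10⁻⁵ / 1.712×10⁻⁵ = 1.2.

Φ = 1.2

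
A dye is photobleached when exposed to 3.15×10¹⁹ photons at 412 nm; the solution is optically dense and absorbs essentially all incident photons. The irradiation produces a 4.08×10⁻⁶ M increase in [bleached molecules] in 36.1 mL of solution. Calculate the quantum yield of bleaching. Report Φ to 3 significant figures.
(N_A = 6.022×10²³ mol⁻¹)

Φ = 0.00282

Product: (4.08×10⁻⁶ M)(0.0361 L) = 1.473×10⁻⁷ mol.
Moles of photons: 3.15×10¹⁹ / 6.022×10²³ = 5.231×10⁻⁵ mol.
Φ = 1.473×10⁻⁷ mol / 5.231×10⁻⁵ mol photons = 0.00282.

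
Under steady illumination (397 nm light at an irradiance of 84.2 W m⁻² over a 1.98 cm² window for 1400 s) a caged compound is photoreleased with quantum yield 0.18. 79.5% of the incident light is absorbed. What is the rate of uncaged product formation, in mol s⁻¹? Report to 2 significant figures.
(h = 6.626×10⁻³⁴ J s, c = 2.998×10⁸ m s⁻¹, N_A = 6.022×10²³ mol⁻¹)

7.9×10⁻⁹ mol s⁻¹

Photon energy at 397 nm: hc/λ = (6.626×10⁻³⁴)(2.998×10⁸)/(397×10⁻⁹) = 5.004×10⁻¹⁹ J.
Energy delivered: (84.2 W m⁻²)(1.98×10⁻⁴ m²)(1400 s) = 23.34 J.
Photons incident: 23.34 / 5.004×10⁻¹⁹ = 4.664×10¹⁹, i.e. 4.664×10¹⁹/6.022×10²³ = 7.745×10⁻⁵ mol.
Photons absorbed: 0.795 × 7.745×10⁻⁵ = 6.157×10⁻⁵ mol.
Product formed: 0.18 × 6.157×10⁻⁵ = 1.108×10⁻⁵ mol.
Rate: 1.108×10⁻⁵ / 1400 s = 7.9×10⁻⁹ mol s⁻¹.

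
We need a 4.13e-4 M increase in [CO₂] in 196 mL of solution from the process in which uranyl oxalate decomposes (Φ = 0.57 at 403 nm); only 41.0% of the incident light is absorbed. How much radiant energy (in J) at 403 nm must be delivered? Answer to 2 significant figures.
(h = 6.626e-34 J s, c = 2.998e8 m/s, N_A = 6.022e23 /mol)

Product: (4.13e-4 M)(0.196 L) = 8.095e-5 mol.
Photons that must be absorbed: 8.095e-5 / 0.57 = 1.420e-4 mol.
Incident photons needed: 1.420e-4 / 0.410 = 3.463e-4 mol.
Photon energy: hc/λ = 4.929e-19 J; per mole, 2.968e5 J mol⁻¹.
Energy required: 3.463e-4 × 2.968e5 = 100 J.

100 J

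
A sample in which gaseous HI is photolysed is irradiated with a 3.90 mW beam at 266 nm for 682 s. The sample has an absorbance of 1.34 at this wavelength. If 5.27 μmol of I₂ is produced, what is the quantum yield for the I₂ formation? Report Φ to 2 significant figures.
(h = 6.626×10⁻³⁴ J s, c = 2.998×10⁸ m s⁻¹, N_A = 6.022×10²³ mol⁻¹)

Φ = 0.93

Product: 5.27 μmol = 5.27×10⁻⁶ mol.
Photon energy at 266 nm: hc/λ = (6.626×10⁻³⁴)(2.998×10⁸)/(266×10⁻⁹) = 7.468×10⁻¹⁹ J.
Energy delivered: (3.90 mW)(682 s) = 2.660 J.
Photons incident: 2.660 / 7.468×10⁻¹⁹ = 3.562×10¹⁸, i.e. 3.562×10¹⁸/6.022×10²³ = 5.915×10⁻⁶ mol.
Fraction absorbed: 1 − 10^(−1.34) = 0.9543.
Photons absorbed: 0.9543 × 5.915×10⁻⁶ = 5.645×10⁻⁶ mol.
Φ = 5.27×10⁻⁶ mol / 5.645×10⁻⁶ mol photons = 0.93.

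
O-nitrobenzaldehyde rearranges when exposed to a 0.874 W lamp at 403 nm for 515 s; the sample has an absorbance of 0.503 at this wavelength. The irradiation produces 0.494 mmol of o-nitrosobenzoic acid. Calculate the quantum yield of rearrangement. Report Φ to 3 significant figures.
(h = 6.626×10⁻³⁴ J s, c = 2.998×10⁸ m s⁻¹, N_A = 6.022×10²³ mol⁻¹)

Φ = 0.475

Product: 0.494 mmol = 4.94×10⁻⁴ mol.
Photon energy at 403 nm: hc/λ = (6.626×10⁻³⁴)(2.998×10⁸)/(403×10⁻⁹) = 4.929×10⁻¹⁹ J.
Energy delivered: (0.874 W)(515 s) = 450.1 J.
Photons incident: 450.1 / 4.929×10⁻¹⁹ = 9.132×10²⁰, i.e. 9.132×10²⁰/6.022×10²³ = 0.001516 mol.
Fraction absorbed: 1 − 10^(−0.503) = 0.6859.
Photons absorbed: 0.6859 × 0.001516 = 0.001040 mol.
Φ = 4.94×10⁻⁴ mol / 0.001040 mol photons = 0.475.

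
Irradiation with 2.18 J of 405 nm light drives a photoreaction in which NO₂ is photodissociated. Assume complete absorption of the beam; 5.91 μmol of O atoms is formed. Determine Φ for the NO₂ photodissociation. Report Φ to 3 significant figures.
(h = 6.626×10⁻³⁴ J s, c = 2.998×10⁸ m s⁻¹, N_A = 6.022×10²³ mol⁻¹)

Φ = 0.801

Product: 5.91 μmol = 5.91×10⁻⁶ mol.
Photon energy at 405 nm: hc/λ = (6.626×10⁻³⁴)(2.998×10⁸)/(405×10⁻⁹) = 4.905×10⁻¹⁹ J.
Photons incident: 2.18 / 4.905×10⁻¹⁹ = 4.444×10¹⁸, i.e. 4.444×10¹⁸/6.022×10²³ = 7.380×10⁻⁶ mol.
Φ = 5.91×10⁻⁶ mol / 7.380×10⁻⁶ mol photons = 0.801.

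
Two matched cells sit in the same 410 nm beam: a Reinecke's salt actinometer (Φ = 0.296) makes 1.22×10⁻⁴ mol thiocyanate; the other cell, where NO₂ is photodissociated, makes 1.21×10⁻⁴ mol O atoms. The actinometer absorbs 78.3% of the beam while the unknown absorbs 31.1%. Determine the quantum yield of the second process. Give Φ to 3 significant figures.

Photons absorbed by the actinometer: 1.22×10⁻⁴ / 0.296 = 4.122×10⁻⁴ mol.
Incident flux: 4.122×10⁻⁴ / 0.783 = 5.264×10⁻⁴ einstein.
Absorbed by unknown: 0.311 × 5.264×10⁻⁴ = 1.637×10⁻⁴ mol.
Φ(unknown) = 1.21×10⁻⁴ / 1.637×10⁻⁴ = 0.739.

Φ = 0.739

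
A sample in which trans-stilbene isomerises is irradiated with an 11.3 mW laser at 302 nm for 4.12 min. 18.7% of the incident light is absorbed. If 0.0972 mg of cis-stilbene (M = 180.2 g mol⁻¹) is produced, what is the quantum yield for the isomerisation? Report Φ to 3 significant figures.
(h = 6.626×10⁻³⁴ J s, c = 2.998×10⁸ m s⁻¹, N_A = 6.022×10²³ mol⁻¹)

Φ = 0.409

Product: 0.0972 mg / 180.2 g mol⁻¹ = 5.394×10⁻⁷ mol.
Photon energy at 302 nm: hc/λ = (6.626×10⁻³⁴)(2.998×10⁸)/(302×10⁻⁹) = 6.578×10⁻¹⁹ J.
Energy delivered: (11.3 mW)(247.2 s) = 2.793 J.
Photons incident: 2.793 / 6.578×10⁻¹⁹ = 4.246×10¹⁸, i.e. 4.246×10¹⁸/6.022×10²³ = 7.051×10⁻⁶ mol.
Photons absorbed: 0.187 × 7.051×10⁻⁶ = 1.319×10⁻⁶ mol.
Φ = 5.394×10⁻⁷ mol / 1.319×10⁻⁶ mol photons = 0.409.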